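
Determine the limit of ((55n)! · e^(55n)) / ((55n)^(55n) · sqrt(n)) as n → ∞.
lim = sqrt(2π·55)

Stirling: (55n)! ~ sqrt(2π·55n) · (55n/e)^(55n). Hence
  (55n)! · e^(55n) / (55n)^(55n) ~ sqrt(2π·55n).
Dividing by sqrt(n): sqrt(2π·55n) / sqrt(n) = sqrt(2π·55) · n^((1−1)/2), so the limit is sqrt(2π·55).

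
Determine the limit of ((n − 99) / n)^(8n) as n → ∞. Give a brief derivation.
lim = e^(−792)

Rewrite as (1 − 99/n)^(8n). By the standard limit (1 + x/n)^n → e^x, we have (1 − 99/n)^n → e^(−99), and raising to the 8th power gives e^(−792).
More precisely, ln[(1 − 99/n)^(8n)] = 8n · ln(1 − 99/n) = 8n · (-99/n + O(1/n^2)) = -792 + O(1/n) → -792.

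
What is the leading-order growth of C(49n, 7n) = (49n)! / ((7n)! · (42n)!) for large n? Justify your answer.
C(49n, 7n) ~ (823543/46656)^(7n) · sqrt(7/(12π·7n))

Write N = 7n. Apply Stirling to each factorial:
  (7N)! ~ sqrt(2π·7N) · (7N/e)^(7N),
  N! ~ sqrt(2π N) · (N/e)^N,
  (6N)! ~ sqrt(2π·6N) · (6N/e)^(6N).
The exponential factors combine to (7N)^(7N) / (N^N · (6N)^(6N)) = 7^(7N)/6^(6N) = (7^7/6^6)^N = (823543/46656)^N.
The square-root prefactors combine to sqrt(2π·7N) / (sqrt(2π N)·sqrt(2π·6N)) = sqrt(7 / (2π·6·N)) = sqrt(7/(12π·7n)).
Substituting N = 7n: C(49n, 7n) ~ (823543/46656)^(7n) · sqrt(7/(12π·7n)).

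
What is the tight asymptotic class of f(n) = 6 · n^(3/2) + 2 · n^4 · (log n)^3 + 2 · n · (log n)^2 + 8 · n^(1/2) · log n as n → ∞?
f(n) ∈ Θ(n^4 · (log n)^3)

Compare the terms by growth order. For large n, n^a · (log n)^b dominates n^a' · (log n)^b' iff a > a', or (a = a' and b > b'). Ranking the 4 terms shows the dominant one is 2 · n^4 · (log n)^3. Hence f(n) ∈ Θ(n^4 · (log n)^3).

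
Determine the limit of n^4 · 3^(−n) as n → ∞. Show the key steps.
lim = 0

Exponentials with base > 1 dominate every fixed polynomial: for any fixed c, n^c / 3^n → 0 as n → ∞ (e.g. by the ratio test, or by writing 3^n = e^(n ln 3) and noting e^(n ln 3) / n^c → ∞). Hence n^4 · 3^(−n) = n^4 / 3^n → 0.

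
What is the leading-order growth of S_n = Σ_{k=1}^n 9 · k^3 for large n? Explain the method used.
S_n ~ 9 · n^4 / 4

By integral comparison (Euler-Maclaurin), Σ_{k=1}^n 9 · k^3 = 9 · ∫_0^n x^3 dx + O(n^3) = 9 · n^4/4 + O(n^3). (Equivalently, Faulhaber's formula gives the same leading term.)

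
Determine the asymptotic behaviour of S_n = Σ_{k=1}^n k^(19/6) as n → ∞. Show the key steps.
S_n ~ (6/25) · n^(25/6)

Integral comparison: Σ_{k=1}^n k^(19/6) = ∫_0^n x^(19/6) dx + O(n^(19/6)). The integral is n^(1 + 19/6) / (1 + 19/6) = n^((19+6)/6) / ((19+6)/6) = (6/25) · n^(25/6).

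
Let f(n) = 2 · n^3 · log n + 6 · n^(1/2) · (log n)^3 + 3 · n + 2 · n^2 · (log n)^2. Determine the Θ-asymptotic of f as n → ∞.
f(n) ∈ Θ(n^3 · log n)

Compare the terms by growth order. For large n, n^a · (log n)^b dominates n^a' · (log n)^b' iff a > a', or (a = a' and b > b'). Ranking the 4 terms shows the dominant one is 2 · n^3 · log n. Hence f(n) ∈ Θ(n^3 · log n).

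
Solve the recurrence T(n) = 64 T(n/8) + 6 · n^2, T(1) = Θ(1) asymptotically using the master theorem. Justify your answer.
T(n) = Θ(n^2 log n)

log_8 64 = 2, and f(n) = 6 · n^2 = Θ(n^(log_8 64)). This is Case 2 of the master theorem: T(n) = Θ(f(n) · log n) = Θ(n^2 log n).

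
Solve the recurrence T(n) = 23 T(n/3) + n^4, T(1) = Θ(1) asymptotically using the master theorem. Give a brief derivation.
T(n) = Θ(n^4)

log_3 23 ≈ 2.854. f(n) = n^4 dominates n^(log_3 23) since 4 > 2.854, and the regularity condition a·f(n/b) = 23·(n/3)^4 = (23/81)·n^4 ≤ c·f(n) holds with c = 23/81 ≈ 0.284 < 1. So this is Case 3: T(n) = Θ(f(n)) = Θ(n^4).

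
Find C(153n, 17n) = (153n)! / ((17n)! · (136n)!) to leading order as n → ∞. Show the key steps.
C(153n, 17n) ~ (387420489/16777216)^(17n) · sqrt(9/(16π·17n))

Write N = 17n. Apply Stirling to each factorial:
  (9N)! ~ sqrt(2π·9N) · (9N/e)^(9N),
  N! ~ sqrt(2π N) · (N/e)^N,
  (8N)! ~ sqrt(2π·8N) · (8N/e)^(8N).
The exponential factors combine to (9N)^(9N) / (N^N · (8N)^(8N)) = 9^(9N)/8^(8N) = (9^9/8^8)^N = (387420489/16777216)^N.
The square-root prefactors combine to sqrt(2π·9N) / (sqrt(2π N)·sqrt(2π·8N)) = sqrt(9 / (2π·8·N)) = sqrt(9/(16π·17n)).
Substituting N = 17n: C(153n, 17n) ~ (387420489/16777216)^(17n) · sqrt(9/(16π·17n)).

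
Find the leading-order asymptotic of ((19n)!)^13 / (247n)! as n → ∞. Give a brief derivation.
((19n)!)^13/(247n)! ~ ((2π·19n)^(12/2) / sqrt(13)) · 13^(−13·19n)  →  0

Write N = 19n. Stirling: N! ~ sqrt(2π N)(N/e)^N and (13N)! ~ sqrt(2π·13N)·(13N/e)^(13N).
  (N!)^13/(13N)! ~ (2π N)^(13/2) (N/e)^(13N) / [sqrt(2π·13N) (13N/e)^(13N)]
     = (2π N)^(13/2) / sqrt(2π·13N) · (N/(13N))^(13N)
     = (2π N)^((13−1)/2) / sqrt(13) · 13^(−13N).
Since 13^13 > 1, the factor 13^(−13N) decays exponentially, so the ratio → 0. Substituting N = 19n gives the stated form.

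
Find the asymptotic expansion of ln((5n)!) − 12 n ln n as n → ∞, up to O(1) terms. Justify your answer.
ln((5n)!) − 12 n ln n = −7 n ln n + 5(ln 5 − 1) n + (1/2) ln(2π·5n) + O(1/n)

Stirling: ln((5n)!) = 5n ln(5n) − 5n + (1/2) ln(2π·5n) + O(1/n).
Expand 5n ln(5n) = 5n (ln n + ln 5) = 5n ln n + 5n ln 5.
Subtract 12n ln n: leading term is (5 − 12) n ln n = −7 n ln n. The next term is 5n ln 5 − 5n = 5(ln 5 − 1) n. Then the (1/2) ln(2π·5n) correction.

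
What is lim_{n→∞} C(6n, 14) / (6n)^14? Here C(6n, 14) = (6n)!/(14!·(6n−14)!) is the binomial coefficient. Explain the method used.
lim = 1/14! = 1/87178291200

With N = 6n → ∞: C(N, 14) / N^14 = [N(N−1)…(N−13)] / (14! · N^14) = (1/14!) · 1 · (1 − 1/(6n)) · … · (1 − 13/(6n)). Each factor → 1 as N → ∞, so the limit is 1/14! = 1/87178291200.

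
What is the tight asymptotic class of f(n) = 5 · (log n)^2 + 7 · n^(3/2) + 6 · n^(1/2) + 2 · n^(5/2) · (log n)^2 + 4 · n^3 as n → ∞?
f(n) ∈ Θ(n^3)

Compare the terms by growth order. For large n, n^a · (log n)^b dominates n^a' · (log n)^b' iff a > a', or (a = a' and b > b'). Ranking the 5 terms shows the dominant one is 4 · n^3. Hence f(n) ∈ Θ(n^3).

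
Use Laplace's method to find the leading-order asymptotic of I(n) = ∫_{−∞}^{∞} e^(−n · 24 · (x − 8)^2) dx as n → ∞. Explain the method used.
I(n) = sqrt(π/(24n))

Here φ(x) = 24 · (x − 8)^2 has its unique minimum at x* = 8 with φ(x*) = 0 and φ''(x*) = 48. Laplace's method gives
  I(n) ~ e^(−n φ(x*)) · sqrt(2π / (n · φ''(x*))) = sqrt(2π / (48n)) = sqrt(π/(24n)).
This is exact: substituting u = (x − 8)·sqrt(24n) gives I(n) = (1/sqrt(24n)) ∫_{−∞}^{∞} e^(−u^2) du = sqrt(π/(24n)).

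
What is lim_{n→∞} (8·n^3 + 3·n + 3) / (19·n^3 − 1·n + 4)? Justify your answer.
lim = 8/19

For large n the leading n^3 terms dominate both numerator and denominator. Dividing top and bottom by n^3, every other term tends to 0, leaving 8/19.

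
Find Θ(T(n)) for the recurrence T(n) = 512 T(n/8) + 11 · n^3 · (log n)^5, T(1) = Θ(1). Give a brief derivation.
T(n) = Θ(n^3 · (log n)^6)

Here log_8 512 = 3 and f(n) = 11 · n^3 · (log n)^5 = Θ(n^(log_8 512) · (log n)^5). This is the extended Case 2 of the master theorem (f matches the critical exponent up to log factors), giving T(n) = Θ(n^(log_8 512) · (log n)^(5+1)) = Θ(n^3 · (log n)^6).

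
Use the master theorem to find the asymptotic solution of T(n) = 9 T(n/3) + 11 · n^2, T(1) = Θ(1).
T(n) = Θ(n^2 log n)

log_3 9 = 2, and f(n) = 11 · n^2 = Θ(n^(log_3 9)). This is Case 2 of the master theorem: T(n) = Θ(f(n) · log n) = Θ(n^2 log n).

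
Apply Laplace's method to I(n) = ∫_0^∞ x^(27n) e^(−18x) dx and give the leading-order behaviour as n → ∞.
I(n) ~ (sqrt(2π·27n) / 18) · (27n/(18e))^(27n)

Write the integrand as exp(27n ln x − 18x) and set f(x) = 27n ln x − 18x. Then f'(x) = 27n/x − 18 = 0 at x* = 27n/18, and f''(x*) = −27n/x*^2 = −18^2/(27n). Laplace's method (interior maximum) gives
  I(n) ~ e^(f(x*)) · sqrt(2π / |f''(x*)|)
        = exp(27n ln(27n/18) − 27n) · sqrt(2π · 27n / 18^2)
        = (27n/18)^(27n) e^(−27n) · sqrt(2π·27n) / 18
        = (sqrt(2π·27n) / 18) · (27n/(18e))^(27n).
This matches Γ(27n+1)/18^(27n+1) with Stirling applied to Γ.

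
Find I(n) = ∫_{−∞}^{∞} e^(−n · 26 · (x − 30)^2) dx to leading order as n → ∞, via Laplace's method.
I(n) = sqrt(π/(26n))

Here φ(x) = 26 · (x − 30)^2 has its unique minimum at x* = 30 with φ(x*) = 0 and φ''(x*) = 52. Laplace's method gives
  I(n) ~ e^(−n φ(x*)) · sqrt(2π / (n · φ''(x*))) = sqrt(2π / (52n)) = sqrt(π/(26n)).
This is exact: substituting u = (x − 30)·sqrt(26n) gives I(n) = (1/sqrt(26n)) ∫_{−∞}^{∞} e^(−u^2) du = sqrt(π/(26n)).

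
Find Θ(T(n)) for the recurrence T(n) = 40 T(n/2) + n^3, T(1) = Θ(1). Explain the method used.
T(n) = Θ(n^(log_2 40))

Master theorem: compare f(n) = n^3 to n^(log_2 40) where log_2 40 ≈ 5.322. Since 3 < log_2 40, we have f(n) = O(n^(log_2 40 − ε)) for some ε > 0 — Case 1. Hence T(n) = Θ(n^(log_2 40)).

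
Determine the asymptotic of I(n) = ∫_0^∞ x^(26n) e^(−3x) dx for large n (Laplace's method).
I(n) ~ (sqrt(2π·26n) / 3) · (26n/(3e))^(26n)

Write the integrand as exp(26n ln x − 3x) and set f(x) = 26n ln x − 3x. Then f'(x) = 26n/x − 3 = 0 at x* = 26n/3, and f''(x*) = −26n/x*^2 = −3^2/(26n). Laplace's method (interior maximum) gives
  I(n) ~ e^(f(x*)) · sqrt(2π / |f''(x*)|)
        = exp(26n ln(26n/3) − 26n) · sqrt(2π · 26n / 3^2)
        = (26n/3)^(26n) e^(−26n) · sqrt(2π·26n) / 3
        = (sqrt(2π·26n) / 3) · (26n/(3e))^(26n).
This matches Γ(26n+1)/3^(26n+1) with Stirling applied to Γ.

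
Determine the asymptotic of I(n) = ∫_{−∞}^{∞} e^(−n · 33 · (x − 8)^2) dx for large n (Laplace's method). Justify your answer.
I(n) = sqrt(π/(33n))

Here φ(x) = 33 · (x − 8)^2 has its unique minimum at x* = 8 with φ(x*) = 0 and φ''(x*) = 66. Laplace's method gives
  I(n) ~ e^(−n φ(x*)) · sqrt(2π / (n · φ''(x*))) = sqrt(2π / (66n)) = sqrt(π/(33n)).
This is exact: substituting u = (x − 8)·sqrt(33n) gives I(n) = (1/sqrt(33n)) ∫_{−∞}^{∞} e^(−u^2) du = sqrt(π/(33n)).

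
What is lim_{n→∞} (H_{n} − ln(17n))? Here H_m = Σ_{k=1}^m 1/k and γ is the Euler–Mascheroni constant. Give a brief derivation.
lim = −ln 17 + γ

By Euler-Maclaurin, H_m = ln m + γ + O(1/m). So
  H_{n} − ln(17n) = ln(n) + γ − ln(17n) + O(1/n)
                       = ln(1/17) + γ + O(1/n).
Hence the limit is ln(1/17) + γ.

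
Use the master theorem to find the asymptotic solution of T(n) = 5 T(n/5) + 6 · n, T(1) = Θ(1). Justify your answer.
T(n) = Θ(n log n)

log_5 5 = 1, and f(n) = 6 · n = Θ(n^(log_5 5)). This is Case 2 of the master theorem: T(n) = Θ(f(n) · log n) = Θ(n log n).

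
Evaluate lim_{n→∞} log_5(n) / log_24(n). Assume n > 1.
lim = ln(24) / ln(5) = log_5(24)

Change of base: log_5(n) = ln n / ln 5 and log_24(n) = ln n / ln 24. The ratio is (ln n / ln 5) · (ln 24 / ln n) = ln 24 / ln 5, a constant independent of n. So the limit is ln 24 / ln 5 = log_5(24).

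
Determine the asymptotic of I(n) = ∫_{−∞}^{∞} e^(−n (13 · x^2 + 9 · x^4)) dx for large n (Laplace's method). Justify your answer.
I(n) ~ sqrt(π/(13n))

φ(x) = 13 · x^2 + 9 · x^4 has its unique global minimum at x* = 0 (since φ'(x) = 26x + 36x^3 = 0 only at x = 0 for real x with both coefficients positive, and φ → ∞ as |x| → ∞). At x* = 0, φ(0) = 0 and φ''(0) = 26. Laplace's method then gives
  I(n) ~ sqrt(2π / (n · φ''(0))) · e^(−n φ(0)) = sqrt(2π / (26n)) = sqrt(π/(13n)).
The 9 · x^4 term contributes only at subleading order (an O(1/n) relative correction).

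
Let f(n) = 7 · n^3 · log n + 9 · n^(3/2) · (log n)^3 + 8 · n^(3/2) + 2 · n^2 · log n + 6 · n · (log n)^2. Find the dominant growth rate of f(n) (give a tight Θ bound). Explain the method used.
f(n) ∈ Θ(n^3 · log n)

Compare the terms by growth order. For large n, n^a · (log n)^b dominates n^a' · (log n)^b' iff a > a', or (a = a' and b > b'). Ranking the 5 terms shows the dominant one is 7 · n^3 · log n. Hence f(n) ∈ Θ(n^3 · log n).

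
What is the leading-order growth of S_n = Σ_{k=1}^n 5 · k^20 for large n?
S_n ~ 5 · n^21 / 21

By integral comparison (Euler-Maclaurin), Σ_{k=1}^n 5 · k^20 = 5 · ∫_0^n x^20 dx + O(n^20) = 5 · n^21/21 + O(n^20). (Equivalently, Faulhaber's formula gives the same leading term.)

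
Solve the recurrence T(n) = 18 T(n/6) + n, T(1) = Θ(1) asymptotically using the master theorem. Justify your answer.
T(n) = Θ(n^(log_6 18))

Master theorem: compare f(n) = n to n^(log_6 18) where log_6 18 ≈ 1.613. Since 1 < log_6 18, we have f(n) = O(n^(log_6 18 − ε)) for some ε > 0 — Case 1. Hence T(n) = Θ(n^(log_6 18)).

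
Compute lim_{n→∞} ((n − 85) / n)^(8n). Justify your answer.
lim = e^(−680)

Rewrite as (1 − 85/n)^(8n). By the standard limit (1 + x/n)^n → e^x, we have (1 − 85/n)^n → e^(−85), and raising to the 8th power gives e^(−680).
More precisely, ln[(1 − 85/n)^(8n)] = 8n · ln(1 − 85/n) = 8n · (-85/n + O(1/n^2)) = -680 + O(1/n) → -680.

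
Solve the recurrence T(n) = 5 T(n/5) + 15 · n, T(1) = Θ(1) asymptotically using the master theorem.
T(n) = Θ(n log n)

log_5 5 = 1, and f(n) = 15 · n = Θ(n^(log_5 5)). This is Case 2 of the master theorem: T(n) = Θ(f(n) · log n) = Θ(n log n).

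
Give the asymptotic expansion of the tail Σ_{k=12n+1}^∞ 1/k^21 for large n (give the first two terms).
Σ_{k>12n} 1/k^21 = 1/(20 · (12n)^20) − 1/(2 · (12n)^21) + O(1/(12n)^22)

Compare to the integral: ∫_{12n}^∞ x^(−21) dx = [−x^(−20)/20]_{12n}^∞ = 1/((21−1)·(12n)^20). The Euler-Maclaurin correction adds −f(12n)/2 = −1/(2·(12n)^21). Euler-Maclaurin then gives
  Σ_{k>12n} 1/k^21 = ∫_{12n}^∞ dx/x^21 − 1/(2·(12n)^21) + O(1/(12n)^22).
(Equivalently this is ζ(21) − Σ_{k≤12n} 1/k^21.)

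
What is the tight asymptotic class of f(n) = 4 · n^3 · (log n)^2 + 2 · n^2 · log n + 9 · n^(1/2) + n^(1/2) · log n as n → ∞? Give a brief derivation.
f(n) ∈ Θ(n^3 · (log n)^2)

Compare the terms by growth order. For large n, n^a · (log n)^b dominates n^a' · (log n)^b' iff a > a', or (a = a' and b > b'). Ranking the 4 terms shows the dominant one is 4 · n^3 · (log n)^2. Hence f(n) ∈ Θ(n^3 · (log n)^2).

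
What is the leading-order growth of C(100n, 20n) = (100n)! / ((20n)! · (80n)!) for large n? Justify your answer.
C(100n, 20n) ~ (3125/256)^(20n) · sqrt(5/(8π·20n))

Write N = 20n. Apply Stirling to each factorial:
  (5N)! ~ sqrt(2π·5N) · (5N/e)^(5N),
  N! ~ sqrt(2π N) · (N/e)^N,
  (4N)! ~ sqrt(2π·4N) · (4N/e)^(4N).
The exponential factors combine to (5N)^(5N) / (N^N · (4N)^(4N)) = 5^(5N)/4^(4N) = (5^5/4^4)^N = (3125/256)^N.
The square-root prefactors combine to sqrt(2π·5N) / (sqrt(2π N)·sqrt(2π·4N)) = sqrt(5 / (2π·4·N)) = sqrt(5/(8π·20n)).
Substituting N = 20n: C(100n, 20n) ~ (3125/256)^(20n) · sqrt(5/(8π·20n)).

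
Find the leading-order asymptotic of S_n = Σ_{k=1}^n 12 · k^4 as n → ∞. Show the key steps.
S_n ~ 12 · n^5 / 5

By integral comparison (Euler-Maclaurin), Σ_{k=1}^n 12 · k^4 = 12 · ∫_0^n x^4 dx + O(n^4) = 12 · n^5/5 + O(n^4). (Equivalently, Faulhaber's formula gives the same leading term.)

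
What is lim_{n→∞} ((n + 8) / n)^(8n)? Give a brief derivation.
lim = e^64

Rewrite as (1 + 8/n)^(8n). By the standard limit (1 + x/n)^n → e^x, we have (1 + 8/n)^n → e^8, and raising to the 8th power gives e^64.
More precisely, ln[(1 + 8/n)^(8n)] = 8n · ln(1 + 8/n) = 8n · (8/n + O(1/n^2)) = 64 + O(1/n) → 64.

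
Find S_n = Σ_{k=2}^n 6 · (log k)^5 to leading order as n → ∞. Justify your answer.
S_n ~ 6 · n · (log n)^5

By integral comparison, S_n = ∫_1^n 6 · (log x)^5 dx + O((log n)^5). For the integral, the leading term of ∫_1^n (log x)^5 dx is n · (log n)^5 (by repeated integration by parts; each step lowers the log-exponent and produces a relatively O(1/log n) correction). Hence S_n ~ 6 · n · (log n)^5.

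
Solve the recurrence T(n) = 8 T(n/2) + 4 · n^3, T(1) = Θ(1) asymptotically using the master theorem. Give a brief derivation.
T(n) = Θ(n^3 log n)

log_2 8 = 3, and f(n) = 4 · n^3 = Θ(n^(log_2 8)). This is Case 2 of the master theorem: T(n) = Θ(f(n) · log n) = Θ(n^3 log n).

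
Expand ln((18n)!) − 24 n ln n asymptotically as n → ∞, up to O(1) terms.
ln((18n)!) − 24 n ln n = −6 n ln n + 18(ln 18 − 1) n + (1/2) ln(2π·18n) + O(1/n)

Stirling: ln((18n)!) = 18n ln(18n) − 18n + (1/2) ln(2π·18n) + O(1/n).
Expand 18n ln(18n) = 18n (ln n + ln 18) = 18n ln n + 18n ln 18.
Subtract 24n ln n: leading term is (18 − 24) n ln n = −6 n ln n. The next term is 18n ln 18 − 18n = 18(ln 18 − 1) n. Then the (1/2) ln(2π·18n) correction.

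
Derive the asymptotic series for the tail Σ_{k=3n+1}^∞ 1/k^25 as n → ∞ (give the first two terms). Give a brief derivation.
Σ_{k>3n} 1/k^25 = 1/(24 · (3n)^24) − 1/(2 · (3n)^25) + O(1/(3n)^26)

Compare to the integral: ∫_{3n}^∞ x^(−25) dx = [−x^(−24)/24]_{3n}^∞ = 1/((25−1)·(3n)^24). The Euler-Maclaurin correction adds −f(3n)/2 = −1/(2·(3n)^25). Euler-Maclaurin then gives
  Σ_{k>3n} 1/k^25 = ∫_{3n}^∞ dx/x^25 − 1/(2·(3n)^25) + O(1/(3n)^26).
(Equivalently this is ζ(25) − Σ_{k≤3n} 1/k^25.)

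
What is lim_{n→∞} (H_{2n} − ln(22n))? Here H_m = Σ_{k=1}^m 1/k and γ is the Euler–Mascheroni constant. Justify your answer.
lim = −ln 11 + γ

By Euler-Maclaurin, H_m = ln m + γ + O(1/m). So
  H_{2n} − ln(22n) = ln(2n) + γ − ln(22n) + O(1/n)
                       = ln(2/22) + γ + O(1/n).
Hence the limit is ln(2/22) + γ (= −ln 11).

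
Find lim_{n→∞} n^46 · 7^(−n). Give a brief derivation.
lim = 0

Exponentials with base > 1 dominate every fixed polynomial: for any fixed c, n^c / 7^n → 0 as n → ∞ (e.g. by the ratio test, or by writing 7^n = e^(n ln 7) and noting e^(n ln 7) / n^c → ∞). Hence n^46 · 7^(−n) = n^46 / 7^n → 0.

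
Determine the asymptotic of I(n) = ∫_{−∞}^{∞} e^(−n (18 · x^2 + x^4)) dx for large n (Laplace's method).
I(n) ~ sqrt(π/(18n))

φ(x) = 18 · x^2 + x^4 has its unique global minimum at x* = 0 (since φ'(x) = 36x + 4x^3 = 0 only at x = 0 for real x with both coefficients positive, and φ → ∞ as |x| → ∞). At x* = 0, φ(0) = 0 and φ''(0) = 36. Laplace's method then gives
  I(n) ~ sqrt(2π / (n · φ''(0))) · e^(−n φ(0)) = sqrt(2π / (36n)) = sqrt(π/(18n)).
The x^4 term contributes only at subleading order (an O(1/n) relative correction).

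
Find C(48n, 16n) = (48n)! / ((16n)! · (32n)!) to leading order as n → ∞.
C(48n, 16n) ~ (27/4)^(16n) · sqrt(3/(4π·16n))

Write N = 16n. Apply Stirling to each factorial:
  (3N)! ~ sqrt(2π·3N) · (3N/e)^(3N),
  N! ~ sqrt(2π N) · (N/e)^N,
  (2N)! ~ sqrt(2π·2N) · (2N/e)^(2N).
The exponential factors combine to (3N)^(3N) / (N^N · (2N)^(2N)) = 3^(3N)/2^(2N) = (3^3/2^2)^N = (27/4)^N.
The square-root prefactors combine to sqrt(2π·3N) / (sqrt(2π N)·sqrt(2π·2N)) = sqrt(3 / (2π·2·N)) = sqrt(3/(4π·16n)).
Substituting N = 16n: C(48n, 16n) ~ (27/4)^(16n) · sqrt(3/(4π·16n)).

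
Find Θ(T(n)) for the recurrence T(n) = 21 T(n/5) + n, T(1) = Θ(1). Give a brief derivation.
T(n) = Θ(n^(log_5 21))

Master theorem: compare f(n) = n to n^(log_5 21) where log_5 21 ≈ 1.892. Since 1 < log_5 21, we have f(n) = O(n^(log_5 21 − ε)) for some ε > 0 — Case 1. Hence T(n) = Θ(n^(log_5 21)).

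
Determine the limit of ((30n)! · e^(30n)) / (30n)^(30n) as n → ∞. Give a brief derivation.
lim = ∞

Stirling: (30n)! ~ sqrt(2π·30n) · (30n/e)^(30n). Hence
  (30n)! · e^(30n) / (30n)^(30n) ~ sqrt(2π·30n) = sqrt(2π·30) · sqrt(n) → ∞.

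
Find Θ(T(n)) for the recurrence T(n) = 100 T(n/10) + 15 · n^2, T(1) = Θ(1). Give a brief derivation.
T(n) = Θ(n^2 log n)

log_10 100 = 2, and f(n) = 15 · n^2 = Θ(n^(log_10 100)). This is Case 2 of the master theorem: T(n) = Θ(f(n) · log n) = Θ(n^2 log n).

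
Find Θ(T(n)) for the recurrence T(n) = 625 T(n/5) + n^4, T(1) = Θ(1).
T(n) = Θ(n^4 log n)

log_5 625 = 4, and f(n) = n^4 = Θ(n^(log_5 625)). This is Case 2 of the master theorem: T(n) = Θ(f(n) · log n) = Θ(n^4 log n).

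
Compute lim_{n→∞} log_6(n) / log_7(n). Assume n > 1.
lim = ln(7) / ln(6) = log_6(7)

Change of base: log_6(n) = ln n / ln 6 and log_7(n) = ln n / ln 7. The ratio is (ln n / ln 6) · (ln 7 / ln n) = ln 7 / ln 6, a constant independent of n. So the limit is ln 7 / ln 6 = log_6(7).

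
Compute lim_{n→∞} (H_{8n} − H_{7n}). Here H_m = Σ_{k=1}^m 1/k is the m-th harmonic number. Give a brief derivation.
lim = ln(8/7)

Euler-Maclaurin gives H_m = ln m + γ + 1/(2m) + O(1/m^2). The γ and O(1/m) terms cancel in the difference:
  H_{8n} − H_{7n} = ln(8n) − ln(7n) + O(1/n) = ln(8/7) + O(1/n).
Hence the limit is ln(8/7).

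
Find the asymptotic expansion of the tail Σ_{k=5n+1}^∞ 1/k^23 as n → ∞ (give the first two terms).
Σ_{k>5n} 1/k^23 = 1/(22 · (5n)^22) − 1/(2 · (5n)^23) + O(1/(5n)^24)

Compare to the integral: ∫_{5n}^∞ x^(−23) dx = [−x^(−22)/22]_{5n}^∞ = 1/((23−1)·(5n)^22). The Euler-Maclaurin correction adds −f(5n)/2 = −1/(2·(5n)^23). Euler-Maclaurin then gives
  Σ_{k>5n} 1/k^23 = ∫_{5n}^∞ dx/x^23 − 1/(2·(5n)^23) + O(1/(5n)^24).
(Equivalently this is ζ(23) − Σ_{k≤5n} 1/k^23.)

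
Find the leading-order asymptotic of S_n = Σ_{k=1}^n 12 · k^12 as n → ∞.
S_n ~ 12 · n^13 / 13

By integral comparison (Euler-Maclaurin), Σ_{k=1}^n 12 · k^12 = 12 · ∫_0^n x^12 dx + O(n^12) = 12 · n^13/13 + O(n^12). (Equivalently, Faulhaber's formula gives the same leading term.)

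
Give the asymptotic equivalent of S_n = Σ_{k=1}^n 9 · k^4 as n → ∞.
S_n ~ 9 · n^5 / 5

By integral comparison (Euler-Maclaurin), Σ_{k=1}^n 9 · k^4 = 9 · ∫_0^n x^4 dx + O(n^4) = 9 · n^5/5 + O(n^4). (Equivalently, Faulhaber's formula gives the same leading term.)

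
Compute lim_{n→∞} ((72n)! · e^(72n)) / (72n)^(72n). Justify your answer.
lim = ∞

Stirling: (72n)! ~ sqrt(2π·72n) · (72n/e)^(72n). Hence
  (72n)! · e^(72n) / (72n)^(72n) ~ sqrt(2π·72n) = sqrt(2π·72) · sqrt(n) → ∞.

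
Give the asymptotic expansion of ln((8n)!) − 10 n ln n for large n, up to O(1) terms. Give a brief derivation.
ln((8n)!) − 10 n ln n = −2 n ln n + 8(ln 8 − 1) n + (1/2) ln(2π·8n) + O(1/n)

Stirling: ln((8n)!) = 8n ln(8n) − 8n + (1/2) ln(2π·8n) + O(1/n).
Expand 8n ln(8n) = 8n (ln n + ln 8) = 8n ln n + 8n ln 8.
Subtract 10n ln n: leading term is (8 − 10) n ln n = −2 n ln n. The next term is 8n ln 8 − 8n = 8(ln 8 − 1) n. Then the (1/2) ln(2π·8n) correction.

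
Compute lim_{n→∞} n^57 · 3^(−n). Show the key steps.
lim = 0

Exponentials with base > 1 dominate every fixed polynomial: for any fixed c, n^c / 3^n → 0 as n → ∞ (e.g. by the ratio test, or by writing 3^n = e^(n ln 3) and noting e^(n ln 3) / n^c → ∞). Hence n^57 · 3^(−n) = n^57 / 3^n → 0.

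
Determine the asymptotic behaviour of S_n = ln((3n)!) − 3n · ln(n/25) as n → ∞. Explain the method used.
S_n ~ 3n · (ln 75 − 1) + O(ln n)

Stirling: ln((3n)!) = 3n ln(3n) − 3n + O(ln n).
  S_n = 3n ln(3n) − 3n − 3n ln(n/25) + O(ln n)
      = 3n ln(3n) − 3n ln n + 3n ln 25 − 3n + O(ln n)
      = 3n ln 3 + 3n ln 25 − 3n + O(ln n)
      = 3n (ln 75 − 1) + O(ln n).
Numerically ln(75) − 1 ≈ 3.3175.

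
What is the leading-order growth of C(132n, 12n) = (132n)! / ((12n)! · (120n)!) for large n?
C(132n, 12n) ~ (285311670611/10000000000)^(12n) · sqrt(11/(20π·12n))

Write N = 12n. Apply Stirling to each factorial:
  (11N)! ~ sqrt(2π·11N) · (11N/e)^(11N),
  N! ~ sqrt(2π N) · (N/e)^N,
  (10N)! ~ sqrt(2π·10N) · (10N/e)^(10N).
The exponential factors combine to (11N)^(11N) / (N^N · (10N)^(10N)) = 11^(11N)/10^(10N) = (11^11/10^10)^N = (285311670611/10000000000)^N.
The square-root prefactors combine to sqrt(2π·11N) / (sqrt(2π N)·sqrt(2π·10N)) = sqrt(11 / (2π·10·N)) = sqrt(11/(20π·12n)).
Substituting N = 12n: C(132n, 12n) ~ (285311670611/10000000000)^(12n) · sqrt(11/(20π·12n)).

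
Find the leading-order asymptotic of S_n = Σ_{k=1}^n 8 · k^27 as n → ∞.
S_n ~ 2 · n^28 / 7

By integral comparison (Euler-Maclaurin), Σ_{k=1}^n 8 · k^27 = 8 · ∫_0^n x^27 dx + O(n^27) = 8 · n^28/28 = 2 · n^28 / 7 + O(n^27). (Equivalently, Faulhaber's formula gives the same leading term.)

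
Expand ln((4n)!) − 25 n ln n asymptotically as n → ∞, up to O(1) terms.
ln((4n)!) − 25 n ln n = −21 n ln n + 4(ln 4 − 1) n + (1/2) ln(2π·4n) + O(1/n)

Stirling: ln((4n)!) = 4n ln(4n) − 4n + (1/2) ln(2π·4n) + O(1/n).
Expand 4n ln(4n) = 4n (ln n + ln 4) = 4n ln n + 4n ln 4.
Subtract 25n ln n: leading term is (4 − 25) n ln n = −21 n ln n. The next term is 4n ln 4 − 4n = 4(ln 4 − 1) n. Then the (1/2) ln(2π·4n) correction.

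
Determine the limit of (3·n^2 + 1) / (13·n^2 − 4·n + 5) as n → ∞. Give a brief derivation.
lim = 3/13

For large n the leading n^2 terms dominate both numerator and denominator. Dividing top and bottom by n^2, every other term tends to 0, leaving 3/13.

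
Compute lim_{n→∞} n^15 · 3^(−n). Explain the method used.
lim = 0

Exponentials with base > 1 dominate every fixed polynomial: for any fixed c, n^c / 3^n → 0 as n → ∞ (e.g. by the ratio test, or by writing 3^n = e^(n ln 3) and noting e^(n ln 3) / n^c → ∞). Hence n^15 · 3^(−n) = n^15 / 3^n → 0.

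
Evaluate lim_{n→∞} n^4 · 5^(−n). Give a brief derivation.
lim = 0

Exponentials with base > 1 dominate every fixed polynomial: for any fixed c, n^c / 5^n → 0 as n → ∞ (e.g. by the ratio test, or by writing 5^n = e^(n ln 5) and noting e^(n ln 5) / n^c → ∞). Hence n^4 · 5^(−n) = n^4 / 5^n → 0.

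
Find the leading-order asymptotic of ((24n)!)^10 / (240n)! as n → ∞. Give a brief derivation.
((24n)!)^10/(240n)! ~ ((2π·24n)^(9/2) / sqrt(10)) · 10^(−10·24n)  →  0

Write N = 24n. Stirling: N! ~ sqrt(2π N)(N/e)^N and (10N)! ~ sqrt(2π·10N)·(10N/e)^(10N).
  (N!)^10/(10N)! ~ (2π N)^(10/2) (N/e)^(10N) / [sqrt(2π·10N) (10N/e)^(10N)]
     = (2π N)^(10/2) / sqrt(2π·10N) · (N/(10N))^(10N)
     = (2π N)^((10−1)/2) / sqrt(10) · 10^(−10N).
Since 10^10 > 1, the factor 10^(−10N) decays exponentially, so the ratio → 0. Substituting N = 24n gives the stated form.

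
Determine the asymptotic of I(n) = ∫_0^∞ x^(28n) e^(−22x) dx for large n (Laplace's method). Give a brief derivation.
I(n) ~ (sqrt(2π·28n) / 22) · (28n/(22e))^(28n)

Write the integrand as exp(28n ln x − 22x) and set f(x) = 28n ln x − 22x. Then f'(x) = 28n/x − 22 = 0 at x* = 28n/22, and f''(x*) = −28n/x*^2 = −22^2/(28n). Laplace's method (interior maximum) gives
  I(n) ~ e^(f(x*)) · sqrt(2π / |f''(x*)|)
        = exp(28n ln(28n/22) − 28n) · sqrt(2π · 28n / 22^2)
        = (28n/22)^(28n) e^(−28n) · sqrt(2π·28n) / 22
        = (sqrt(2π·28n) / 22) · (28n/(22e))^(28n).
This matches Γ(28n+1)/22^(28n+1) with Stirling applied to Γ.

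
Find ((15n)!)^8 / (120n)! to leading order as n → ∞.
((15n)!)^8/(120n)! ~ ((2π·15n)^(7/2) / sqrt(8)) · 8^(−8·15n)  →  0

Write N = 15n. Stirling: N! ~ sqrt(2π N)(N/e)^N and (8N)! ~ sqrt(2π·8N)·(8N/e)^(8N).
  (N!)^8/(8N)! ~ (2π N)^(8/2) (N/e)^(8N) / [sqrt(2π·8N) (8N/e)^(8N)]
     = (2π N)^(8/2) / sqrt(2π·8N) · (N/(8N))^(8N)
     = (2π N)^((8−1)/2) / sqrt(8) · 8^(−8N).
Since 8^8 > 1, the factor 8^(−8N) decays exponentially, so the ratio → 0. Substituting N = 15n gives the stated form.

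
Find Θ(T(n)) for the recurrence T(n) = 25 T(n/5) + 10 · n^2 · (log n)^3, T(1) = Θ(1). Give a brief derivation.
T(n) = Θ(n^2 · (log n)^4)

Here log_5 25 = 2 and f(n) = 10 · n^2 · (log n)^3 = Θ(n^(log_5 25) · (log n)^3). This is the extended Case 2 of the master theorem (f matches the critical exponent up to log factors), giving T(n) = Θ(n^(log_5 25) · (log n)^(3+1)) = Θ(n^2 · (log n)^4).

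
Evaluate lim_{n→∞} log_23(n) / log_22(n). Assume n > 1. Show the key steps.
lim = ln(22) / ln(23) = log_23(22)

Change of base: log_23(n) = ln n / ln 23 and log_22(n) = ln n / ln 22. The ratio is (ln n / ln 23) · (ln 22 / ln n) = ln 22 / ln 23, a constant independent of n. So the limit is ln 22 / ln 23 = log_23(22).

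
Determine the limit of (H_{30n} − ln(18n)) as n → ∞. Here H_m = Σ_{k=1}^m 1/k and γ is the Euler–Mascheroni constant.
lim = ln(5/3) + γ

By Euler-Maclaurin, H_m = ln m + γ + O(1/m). So
  H_{30n} − ln(18n) = ln(30n) + γ − ln(18n) + O(1/n)
                       = ln(30/18) + γ + O(1/n).
Hence the limit is ln(30/18) + γ (= ln(5/3)).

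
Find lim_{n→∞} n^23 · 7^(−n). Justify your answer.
lim = 0

Exponentials with base > 1 dominate every fixed polynomial: for any fixed c, n^c / 7^n → 0 as n → ∞ (e.g. by the ratio test, or by writing 7^n = e^(n ln 7) and noting e^(n ln 7) / n^c → ∞). Hence n^23 · 7^(−n) = n^23 / 7^n → 0.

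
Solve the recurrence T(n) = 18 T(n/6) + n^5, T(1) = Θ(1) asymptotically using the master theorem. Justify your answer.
T(n) = Θ(n^5)

log_6 18 ≈ 1.613. f(n) = n^5 dominates n^(log_6 18) since 5 > 1.613, and the regularity condition a·f(n/b) = 18·(n/6)^5 = (18/7776)·n^5 ≤ c·f(n) holds with c = 18/7776 ≈ 0.00231 < 1. So this is Case 3: T(n) = Θ(f(n)) = Θ(n^5).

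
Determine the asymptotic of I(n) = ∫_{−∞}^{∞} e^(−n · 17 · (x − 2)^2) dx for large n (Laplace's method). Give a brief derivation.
I(n) = sqrt(π/(17n))

Here φ(x) = 17 · (x − 2)^2 has its unique minimum at x* = 2 with φ(x*) = 0 and φ''(x*) = 34. Laplace's method gives
  I(n) ~ e^(−n φ(x*)) · sqrt(2π / (n · φ''(x*))) = sqrt(2π / (34n)) = sqrt(π/(17n)).
This is exact: substituting u = (x − 2)·sqrt(17n) gives I(n) = (1/sqrt(17n)) ∫_{−∞}^{∞} e^(−u^2) du = sqrt(π/(17n)).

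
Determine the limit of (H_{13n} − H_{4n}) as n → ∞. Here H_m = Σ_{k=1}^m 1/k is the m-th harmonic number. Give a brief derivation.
lim = ln(13/4)

Euler-Maclaurin gives H_m = ln m + γ + 1/(2m) + O(1/m^2). The γ and O(1/m) terms cancel in the difference:
  H_{13n} − H_{4n} = ln(13n) − ln(4n) + O(1/n) = ln(13/4) + O(1/n).
Hence the limit is ln(13/4).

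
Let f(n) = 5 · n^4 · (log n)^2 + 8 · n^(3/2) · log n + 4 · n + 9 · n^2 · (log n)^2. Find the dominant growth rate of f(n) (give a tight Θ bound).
f(n) ∈ Θ(n^4 · (log n)^2)

Compare the terms by growth order. For large n, n^a · (log n)^b dominates n^a' · (log n)^b' iff a > a', or (a = a' and b > b'). Ranking the 4 terms shows the dominant one is 5 · n^4 · (log n)^2. Hence f(n) ∈ Θ(n^4 · (log n)^2).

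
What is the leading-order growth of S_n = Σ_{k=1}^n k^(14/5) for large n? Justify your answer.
S_n ~ (5/19) · n^(19/5)

Integral comparison: Σ_{k=1}^n k^(14/5) = ∫_0^n x^(14/5) dx + O(n^(14/5)). The integral is n^(1 + 14/5) / (1 + 14/5) = n^((14+5)/5) / ((14+5)/5) = (5/19) · n^(19/5).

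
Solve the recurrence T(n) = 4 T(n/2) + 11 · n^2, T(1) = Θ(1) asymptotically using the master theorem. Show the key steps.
T(n) = Θ(n^2 log n)

log_2 4 = 2, and f(n) = 11 · n^2 = Θ(n^(log_2 4)). This is Case 2 of the master theorem: T(n) = Θ(f(n) · log n) = Θ(n^2 log n).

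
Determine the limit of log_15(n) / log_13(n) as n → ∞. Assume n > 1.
lim = ln(13) / ln(15) = log_15(13)

Change of base: log_15(n) = ln n / ln 15 and log_13(n) = ln n / ln 13. The ratio is (ln n / ln 15) · (ln 13 / ln n) = ln 13 / ln 15, a constant independent of n. So the limit is ln 13 / ln 15 = log_15(13).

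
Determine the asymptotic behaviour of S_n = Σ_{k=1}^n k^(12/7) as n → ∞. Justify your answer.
S_n ~ (7/19) · n^(19/7)

Integral comparison: Σ_{k=1}^n k^(12/7) = ∫_0^n x^(12/7) dx + O(n^(12/7)). The integral is n^(1 + 12/7) / (1 + 12/7) = n^((12+7)/7) / ((12+7)/7) = (7/19) · n^(19/7).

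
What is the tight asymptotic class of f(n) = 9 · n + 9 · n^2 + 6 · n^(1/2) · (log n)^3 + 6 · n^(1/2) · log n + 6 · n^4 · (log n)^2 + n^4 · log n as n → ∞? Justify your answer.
f(n) ∈ Θ(n^4 · (log n)^2)

Compare the terms by growth order. For large n, n^a · (log n)^b dominates n^a' · (log n)^b' iff a > a', or (a = a' and b > b'). Ranking the 6 terms shows the dominant one is 6 · n^4 · (log n)^2. Hence f(n) ∈ Θ(n^4 · (log n)^2).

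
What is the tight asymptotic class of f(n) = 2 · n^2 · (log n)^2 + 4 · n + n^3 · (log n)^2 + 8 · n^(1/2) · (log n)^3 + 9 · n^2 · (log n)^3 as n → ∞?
f(n) ∈ Θ(n^3 · (log n)^2)

Compare the terms by growth order. For large n, n^a · (log n)^b dominates n^a' · (log n)^b' iff a > a', or (a = a' and b > b'). Ranking the 5 terms shows the dominant one is n^3 · (log n)^2. Hence f(n) ∈ Θ(n^3 · (log n)^2).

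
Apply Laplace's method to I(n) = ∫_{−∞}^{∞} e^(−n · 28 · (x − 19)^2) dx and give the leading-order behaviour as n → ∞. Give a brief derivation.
I(n) = sqrt(π/(28n))

Here φ(x) = 28 · (x − 19)^2 has its unique minimum at x* = 19 with φ(x*) = 0 and φ''(x*) = 56. Laplace's method gives
  I(n) ~ e^(−n φ(x*)) · sqrt(2π / (n · φ''(x*))) = sqrt(2π / (56n)) = sqrt(π/(28n)).
This is exact: substituting u = (x − 19)·sqrt(28n) gives I(n) = (1/sqrt(28n)) ∫_{−∞}^{∞} e^(−u^2) du = sqrt(π/(28n)).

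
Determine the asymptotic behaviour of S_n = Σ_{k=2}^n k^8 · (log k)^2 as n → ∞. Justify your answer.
S_n ~ n^9 · (log n)^2 / 9

By integral comparison, S_n = ∫_1^n x^8 · (log x)^2 dx + O(n^8 · (log n)^2). For the integral, the leading term of ∫_1^n x^8 (log x)^2 dx is n^9/9 · (log n)^2 (by repeated integration by parts; each step lowers the log-exponent and produces a relatively O(1/log n) correction). Hence S_n ~ n^9 · (log n)^2 / 9.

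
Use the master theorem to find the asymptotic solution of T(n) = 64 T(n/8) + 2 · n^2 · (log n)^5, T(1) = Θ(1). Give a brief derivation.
T(n) = Θ(n^2 · (log n)^6)

Here log_8 64 = 2 and f(n) = 2 · n^2 · (log n)^5 = Θ(n^(log_8 64) · (log n)^5). This is the extended Case 2 of the master theorem (f matches the critical exponent up to log factors), giving T(n) = Θ(n^(log_8 64) · (log n)^(5+1)) = Θ(n^2 · (log n)^6).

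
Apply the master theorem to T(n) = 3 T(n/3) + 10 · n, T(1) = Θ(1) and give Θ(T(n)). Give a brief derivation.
T(n) = Θ(n log n)

log_3 3 = 1, and f(n) = 10 · n = Θ(n^(log_3 3)). This is Case 2 of the master theorem: T(n) = Θ(f(n) · log n) = Θ(n log n).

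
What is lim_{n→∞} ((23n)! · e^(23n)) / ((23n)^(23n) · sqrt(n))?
lim = sqrt(2π·23)

Stirling: (23n)! ~ sqrt(2π·23n) · (23n/e)^(23n). Hence
  (23n)! · e^(23n) / (23n)^(23n) ~ sqrt(2π·23n).
Dividing by sqrt(n): sqrt(2π·23n) / sqrt(n) = sqrt(2π·23) · n^((1−1)/2), so the limit is sqrt(2π·23).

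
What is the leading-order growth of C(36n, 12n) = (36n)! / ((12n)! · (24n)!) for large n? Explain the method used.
C(36n, 12n) ~ (27/4)^(12n) · sqrt(3/(4π·12n))

Write N = 12n. Apply Stirling to each factorial:
  (3N)! ~ sqrt(2π·3N) · (3N/e)^(3N),
  N! ~ sqrt(2π N) · (N/e)^N,
  (2N)! ~ sqrt(2π·2N) · (2N/e)^(2N).
The exponential factors combine to (3N)^(3N) / (N^N · (2N)^(2N)) = 3^(3N)/2^(2N) = (3^3/2^2)^N = (27/4)^N.
The square-root prefactors combine to sqrt(2π·3N) / (sqrt(2π N)·sqrt(2π·2N)) = sqrt(3 / (2π·2·N)) = sqrt(3/(4π·12n)).
Substituting N = 12n: C(36n, 12n) ~ (27/4)^(12n) · sqrt(3/(4π·12n)).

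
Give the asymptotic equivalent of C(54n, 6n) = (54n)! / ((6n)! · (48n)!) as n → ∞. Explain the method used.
C(54n, 6n) ~ (387420489/16777216)^(6n) · sqrt(9/(16π·6n))

Write N = 6n. Apply Stirling to each factorial:
  (9N)! ~ sqrt(2π·9N) · (9N/e)^(9N),
  N! ~ sqrt(2π N) · (N/e)^N,
  (8N)! ~ sqrt(2π·8N) · (8N/e)^(8N).
The exponential factors combine to (9N)^(9N) / (N^N · (8N)^(8N)) = 9^(9N)/8^(8N) = (9^9/8^8)^N = (387420489/16777216)^N.
The square-root prefactors combine to sqrt(2π·9N) / (sqrt(2π N)·sqrt(2π·8N)) = sqrt(9 / (2π·8·N)) = sqrt(9/(16π·6n)).
Substituting N = 6n: C(54n, 6n) ~ (387420489/16777216)^(6n) · sqrt(9/(16π·6n)).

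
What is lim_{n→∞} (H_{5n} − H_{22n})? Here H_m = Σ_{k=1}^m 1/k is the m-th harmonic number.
lim = ln(5/22)

Euler-Maclaurin gives H_m = ln m + γ + 1/(2m) + O(1/m^2). The γ and O(1/m) terms cancel in the difference:
  H_{5n} − H_{22n} = ln(5n) − ln(22n) + O(1/n) = ln(5/22) + O(1/n).
Hence the limit is ln(5/22).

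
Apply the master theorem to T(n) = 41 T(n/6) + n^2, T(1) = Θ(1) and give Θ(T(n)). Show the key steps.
T(n) = Θ(n^(log_6 41))

Master theorem: compare f(n) = n^2 to n^(log_6 41) where log_6 41 ≈ 2.073. Since 2 < log_6 41, we have f(n) = O(n^(log_6 41 − ε)) for some ε > 0 — Case 1. Hence T(n) = Θ(n^(log_6 41)).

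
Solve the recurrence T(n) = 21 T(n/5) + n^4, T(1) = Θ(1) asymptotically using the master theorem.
T(n) = Θ(n^4)

log_5 21 ≈ 1.892. f(n) = n^4 dominates n^(log_5 21) since 4 > 1.892, and the regularity condition a·f(n/b) = 21·(n/5)^4 = (21/625)·n^4 ≤ c·f(n) holds with c = 21/625 ≈ 0.0336 < 1. So this is Case 3: T(n) = Θ(f(n)) = Θ(n^4).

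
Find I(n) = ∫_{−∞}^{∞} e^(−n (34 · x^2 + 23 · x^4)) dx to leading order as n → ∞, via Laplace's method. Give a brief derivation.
I(n) ~ sqrt(π/(34n))

φ(x) = 34 · x^2 + 23 · x^4 has its unique global minimum at x* = 0 (since φ'(x) = 68x + 92x^3 = 0 only at x = 0 for real x with both coefficients positive, and φ → ∞ as |x| → ∞). At x* = 0, φ(0) = 0 and φ''(0) = 68. Laplace's method then gives
  I(n) ~ sqrt(2π / (n · φ''(0))) · e^(−n φ(0)) = sqrt(2π / (68n)) = sqrt(π/(34n)).
The 23 · x^4 term contributes only at subleading order (an O(1/n) relative correction).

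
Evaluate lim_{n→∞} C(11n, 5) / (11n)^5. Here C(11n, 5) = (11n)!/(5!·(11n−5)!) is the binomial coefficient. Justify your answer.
lim = 1/5! = 1/120

With N = 11n → ∞: C(N, 5) / N^5 = [N(N−1)…(N−4)] / (5! · N^5) = (1/5!) · 1 · (1 − 1/(11n)) · (1 − 2/(11n)) · (1 − 3/(11n)) · (1 − 4/(11n)). Each factor → 1 as N → ∞, so the limit is 1/5! = 1/120.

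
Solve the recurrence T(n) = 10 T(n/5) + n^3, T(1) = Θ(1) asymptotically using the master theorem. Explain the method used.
T(n) = Θ(n^3)

log_5 10 ≈ 1.431. f(n) = n^3 dominates n^(log_5 10) since 3 > 1.431, and the regularity condition a·f(n/b) = 10·(n/5)^3 = (10/125)·n^3 ≤ c·f(n) holds with c = 10/125 ≈ 0.08 < 1. So this is Case 3: T(n) = Θ(f(n)) = Θ(n^3).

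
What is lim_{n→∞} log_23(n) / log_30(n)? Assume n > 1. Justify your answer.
lim = ln(30) / ln(23) = log_23(30)

Change of base: log_23(n) = ln n / ln 23 and log_30(n) = ln n / ln 30. The ratio is (ln n / ln 23) · (ln 30 / ln n) = ln 30 / ln 23, a constant independent of n. So the limit is ln 30 / ln 23 = log_23(30).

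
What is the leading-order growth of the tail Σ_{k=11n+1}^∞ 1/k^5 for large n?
Σ_{k>11n} 1/k^5 ~ 1/(4 · (11n)^4)

Compare to the integral: ∫_{11n}^∞ x^(−5) dx = [−x^(−4)/4]_{11n}^∞ = 1/((5−1)·(11n)^4). Euler-Maclaurin then gives
  Σ_{k>11n} 1/k^5 = ∫_{11n}^∞ dx/x^5 − 1/(2·(11n)^5) + O(1/(11n)^6).
(Equivalently this is ζ(5) − Σ_{k≤11n} 1/k^5.)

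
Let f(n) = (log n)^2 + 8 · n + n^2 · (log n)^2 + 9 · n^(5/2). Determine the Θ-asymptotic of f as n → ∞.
f(n) ∈ Θ(n^(5/2))

Compare the terms by growth order. For large n, n^a · (log n)^b dominates n^a' · (log n)^b' iff a > a', or (a = a' and b > b'). Ranking the 4 terms shows the dominant one is 9 · n^(5/2). Hence f(n) ∈ Θ(n^(5/2)).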